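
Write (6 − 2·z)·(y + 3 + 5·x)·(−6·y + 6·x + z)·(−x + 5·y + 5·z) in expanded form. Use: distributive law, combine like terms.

−684·x·y^2 − 180·y^3 + 30·y^2·z + 1044·x^2·y − 792·x·y·z + 180·y·z^2 + 648·x·y − 540·y^2 − 450·y·z − 108·x^2 + 522·x·z + 90·z^2 − 180·x^3 + 906·x^2·z − 24·x·z^2 + 228·x·y^2·z + 60·y^3·z + 50·y^2·z^2 − 348·x^2·y·z + 192·x·y·z^2 − 10·y·z^3 − 30·z^3 + 60·x^3·z − 290·x^2·z^2 − 50·x·z^3

(6 − 2·z)·(y + 3 + 5·x)·(−6·y + 6·x + z)·(−x + 5·y + 5·z)
= (6·y + 18 + 30·x − 2·y·z − 6·z − 10·x·z)·(−6·y + 6·x + z)·(−x + 5·y + 5·z)    [distributive law]
= (−36·y^2 + 36·x·y + 6·y·z − 108·y + 108·x + 18·z − 180·x·y + 180·x^2 + 30·x·z + 12·y^2·z − 12·x·y·z − 2·y·z^2 + 36·y·z − 36·x·z − 6·z^2 + 60·x·y·z − 60·x^2·z − 10·x·z^2)·(−x + 5·y + 5·z)    [distributive law]
= (−36·y^2 − 144·x·y + 42·y·z − 108·y + 108·x + 18·z + 180·x^2 − 6·x·z + 12·y^2·z + 48·x·y·z − 2·y·z^2 − 6·z^2 − 60·x^2·z − 10·x·z^2)·(−x + 5·y + 5·z)    [combine like terms]
= 36·x·y^2 − 180·y^3 − 180·y^2·z + 144·x^2·y − 720·x·y^2 − 720·x·y·z − 42·x·y·z + 210·y^2·z + 210·y·z^2 + 108·x·y − 540·y^2 − 540·y·z − 108·x^2 + 540·x·y + 540·x·z − 18·x·z + 90·y·z + 90·z^2 − 180·x^3 + 900·x^2·y + 900·x^2·z + 6·x^2·z − 30·x·y·z − 30·x·z^2 − 12·x·y^2·z + 60·y^3·z + 60·y^2·z^2 − 48·x^2·y·z + 240·x·y^2·z + 240·x·y·z^2 + 2·x·y·z^2 − 10·y^2·z^2 − 10·y·z^3 + 6·x·z^2 − 30·y·z^2 − 30·z^3 + 60·x^3·z − 300·x^2·y·z − 300·x^2·z^2 + 10·x^2·z^2 − 50·x·y·z^2 − 50·x·z^3    [distributive law]
= −684·x·y^2 − 180·y^3 + 30·y^2·z + 1044·x^2·y − 792·x·y·z + 180·y·z^2 + 648·x·y − 540·y^2 − 450·y·z − 108·x^2 + 522·x·z + 90·z^2 − 180·x^3 + 906·x^2·z − 24·x·z^2 + 228·x·y^2·z + 60·y^3·z + 50·y^2·z^2 − 348·x^2·y·z + 192·x·y·z^2 − 10·y·z^3 − 30·z^3 + 60·x^3·z − 290·x^2·z^2 − 50·x·z^3    [combine like terms]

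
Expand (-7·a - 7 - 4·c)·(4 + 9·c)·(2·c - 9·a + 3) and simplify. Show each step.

(-7·a - 7 - 4·c)·(4 + 9·c)·(2·c - 9·a + 3)
= (-28·a - 63·a·c - 28 - 63·c - 16·c - 36·c²)·(2·c - 9·a + 3)    [distributive law]
= (-28·a - 63·a·c - 28 - 79·c - 36·c²)·(2·c - 9·a + 3)    [combine like terms]
= -56·a·c + 252·a² - 84·a - 126·a·c² + 567·a²·c - 189·a·c - 56·c + 252·a - 84 - 158·c² + 711·a·c - 237·c - 72·c³ + 324·a·c² - 108·c²    [distributive law]
= 466·a·c + 252·a² + 168·a + 198·a·c² + 567·a²·c - 293·c - 84 - 266·c² - 72·c³    [combine like terms]

466·a·c + 252·a² + 168·a + 198·a·c² + 567·a²·c - 293·c - 84 - 266·c² - 72·c³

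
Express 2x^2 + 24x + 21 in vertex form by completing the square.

2(x + 6)^2 - 51

2x^2 + 24x + 21
= 2(x^2 + 12x) + 21    [factor out 2 from the x-terms]
= 2(x^2 + 12x + 36 - 36) + 21    [add and subtract 36 inside the bracket]
= 2(x + 6)^2 - 72 + 21    [perfect-square identity]
= 2(x + 6)^2 - 51    [combine constants]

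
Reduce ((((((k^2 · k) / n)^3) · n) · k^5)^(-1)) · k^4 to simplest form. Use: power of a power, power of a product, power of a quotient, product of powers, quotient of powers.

k^(-10)·n^2

((((((k^2 · k) / n)^3) · n) · k^5)^(-1)) · k^4
= ((((((k^2 · k) / n)^3) · n)^(-1)) · ((k^5)^(-1))) · k^4    [power of a product]
= ((((((k^2 · k) / n)^3)^(-1)) · (n^(-1))) · ((k^5)^(-1))) · k^4    [power of a product]
= (((((k^2 · k) / n)^(-3)) · (n^(-1))) · ((k^5)^(-1))) · k^4    [power of a power]
= (((((k^2 · k)^(-3)) / (n^(-3))) · (n^(-1))) · ((k^5)^(-1))) · k^4    [power of a quotient]
= ((((((k^2)^(-3)) · (k^(-3))) / (n^(-3))) · (n^(-1))) · ((k^5)^(-1))) · k^4    [power of a product]
= ((((k^(-6) · (k^(-3))) / (n^(-3))) · (n^(-1))) · ((k^5)^(-1))) · k^4    [power of a power]
= (((k^(-9) / (n^(-3))) · (n^(-1))) · ((k^5)^(-1))) · k^4    [product of powers]
= (((k^(-9) / n^(-3)) · n^(-1)) · k^(-5)) · k^4    [power of a power]
= k^(-10)·n^2    [quotient of powers; product of powers]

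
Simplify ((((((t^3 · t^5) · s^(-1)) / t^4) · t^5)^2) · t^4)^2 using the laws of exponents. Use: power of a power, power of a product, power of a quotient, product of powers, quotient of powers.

s^(-4)t^44

((((((t^3 · t^5) · s^(-1)) / t^4) · t^5)^2) · t^4)^2
= ((((((t^3 · t^5) · s^(-1)) / t^4) · t^5)^2)^2) · ((t^4)^2)    [power of a product]
= (((((t^3 · t^5) · s^(-1)) / t^4) · t^5)^4) · ((t^4)^2)    [power of a power]
= (((((t^3 · t^5) · s^(-1)) / t^4)^4) · ((t^5)^4)) · ((t^4)^2)    [power of a product]
= (((((t^3 · t^5) · s^(-1))^4) / ((t^4)^4)) · ((t^5)^4)) · ((t^4)^2)    [power of a quotient]
= (((((t^3 · t^5)^4) · ((s^(-1))^4)) / ((t^4)^4)) · ((t^5)^4)) · ((t^4)^2)    [power of a product]
= ((((((t^3)^4) · ((t^5)^4)) · ((s^(-1))^4)) / ((t^4)^4)) · ((t^5)^4)) · ((t^4)^2)    [power of a product]
= ((((t^12 · ((t^5)^4)) · ((s^(-1))^4)) / ((t^4)^4)) · ((t^5)^4)) · ((t^4)^2)    [power of a power]
= ((((t^12 · t^20) · ((s^(-1))^4)) / ((t^4)^4)) · ((t^5)^4)) · ((t^4)^2)    [power of a power]
= (((t^32 · ((s^(-1))^4)) / ((t^4)^4)) · ((t^5)^4)) · ((t^4)^2)    [product of powers]
= (((t^32 · s^(-4)) / ((t^4)^4)) · ((t^5)^4)) · ((t^4)^2)    [power of a power]
= (((t^32 · s^(-4)) / t^16) · ((t^5)^4)) · ((t^4)^2)    [power of a power]
= (((t^32 · s^(-4)) / t^16) · t^20) · ((t^4)^2)    [power of a power]
= (((t^32 · s^(-4)) / t^16) · t^20) · t^8    [power of a power]
= s^(-4)t^44    [quotient of powers; product of powers]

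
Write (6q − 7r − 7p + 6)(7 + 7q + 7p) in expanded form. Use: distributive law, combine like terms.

84q + 42q² − 7pq − 49r − 49qr − 49pr − 7p − 49p² + 42

(6q − 7r − 7p + 6)(7 + 7q + 7p)
= 42q + 42q² + 42pq − 49r − 49qr − 49pr − 49p − 49pq − 49p² + 42 + 42q + 42p    [distributive law]
= 84q + 42q² − 7pq − 49r − 49qr − 49pr − 7p − 49p² + 42    [combine like terms]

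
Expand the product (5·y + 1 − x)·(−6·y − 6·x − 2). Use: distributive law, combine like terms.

(5·y + 1 − x)·(−6·y − 6·x − 2)
= −30·y^2 − 30·x·y − 10·y − 6·y − 6·x − 2 + 6·x·y + 6·x^2 + 2·x    [distributive law]
= −30·y^2 − 24·x·y − 16·y − 4·x − 2 + 6·x^2    [combine like terms]

−30·y^2 − 24·x·y − 16·y − 4·x − 2 + 6·x^2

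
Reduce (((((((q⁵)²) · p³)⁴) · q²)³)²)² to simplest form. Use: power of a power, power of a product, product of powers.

(((((((q⁵)²) · p³)⁴) · q²)³)²)²
= ((((((q⁵)²) · p³)⁴) · q²)³)⁴    [power of a power]
= (((((q⁵)²) · p³)⁴) · q²)¹²    [power of a power]
= (((((q⁵)²) · p³)⁴)¹²) · ((q²)¹²)    [power of a product]
= ((((q⁵)²) · p³)⁴⁸) · ((q²)¹²)    [power of a power]
= ((((q⁵)²)⁴⁸) · ((p³)⁴⁸)) · ((q²)¹²)    [power of a product]
= (((q⁵)⁹⁶) · ((p³)⁴⁸)) · ((q²)¹²)    [power of a power]
= (q⁴⁸⁰ · ((p³)⁴⁸)) · ((q²)¹²)    [power of a power]
= (q⁴⁸⁰ · p¹⁴⁴) · ((q²)¹²)    [power of a power]
= (q⁴⁸⁰ · p¹⁴⁴) · q²⁴    [power of a power]
= p¹⁴⁴·q⁵⁰⁴    [product of powers]

p¹⁴⁴·q⁵⁰⁴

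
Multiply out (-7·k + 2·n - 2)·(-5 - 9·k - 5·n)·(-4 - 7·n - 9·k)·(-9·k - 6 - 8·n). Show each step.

7092·k^2 + 2172·k + 5680·k·n + 13347·k^2·n + 3326·k·n^2 + 9963·k^3 + 9882·k^3·n + 5013·k^2·n^2 + 5103·k^4 - 398·k·n^3 + 320·n^2 - 740·n^3 - 560·n^4 + 240 + 740·n

(-7·k + 2·n - 2)·(-5 - 9·k - 5·n)·(-4 - 7·n - 9·k)·(-9·k - 6 - 8·n)
= (35·k + 63·k^2 + 35·k·n - 10·n - 18·k·n - 10·n^2 + 10 + 18·k + 10·n)·(-4 - 7·n - 9·k)·(-9·k - 6 - 8·n)    [distributive law]
= (53·k + 63·k^2 + 17·k·n - 10·n^2 + 10)·(-4 - 7·n - 9·k)·(-9·k - 6 - 8·n)    [combine like terms]
= (-212·k - 371·k·n - 477·k^2 - 252·k^2 - 441·k^2·n - 567·k^3 - 68·k·n - 119·k·n^2 - 153·k^2·n + 40·n^2 + 70·n^3 + 90·k·n^2 - 40 - 70·n - 90·k)·(-9·k - 6 - 8·n)    [distributive law]
= (-302·k - 439·k·n - 729·k^2 - 594·k^2·n - 567·k^3 - 29·k·n^2 + 40·n^2 + 70·n^3 - 40 - 70·n)·(-9·k - 6 - 8·n)    [combine like terms]
= 2718·k^2 + 1812·k + 2416·k·n + 3951·k^2·n + 2634·k·n + 3512·k·n^2 + 6561·k^3 + 4374·k^2 + 5832·k^2·n + 5346·k^3·n + 3564·k^2·n + 4752·k^2·n^2 + 5103·k^4 + 3402·k^3 + 4536·k^3·n + 261·k^2·n^2 + 174·k·n^2 + 232·k·n^3 - 360·k·n^2 - 240·n^2 - 320·n^3 - 630·k·n^3 - 420·n^3 - 560·n^4 + 360·k + 240 + 320·n + 630·k·n + 420·n + 560·n^2    [distributive law]
= 7092·k^2 + 2172·k + 5680·k·n + 13347·k^2·n + 3326·k·n^2 + 9963·k^3 + 9882·k^3·n + 5013·k^2·n^2 + 5103·k^4 - 398·k·n^3 + 320·n^2 - 740·n^3 - 560·n^4 + 240 + 740·n    [combine like terms]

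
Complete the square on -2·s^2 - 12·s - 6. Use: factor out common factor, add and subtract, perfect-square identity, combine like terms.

-2·s^2 - 12·s - 6
= -2(s^2 + 6·s) - 6    [factor out -2 from the s-terms]
= -2(s^2 + 6·s + 9 - 9) - 6    [add and subtract 9 inside the bracket]
= -2(s + 3)^2 + 18 - 6    [perfect-square identity]
= -2(s + 3)^2 + 12    [combine constants]

-2(s + 3)^2 + 12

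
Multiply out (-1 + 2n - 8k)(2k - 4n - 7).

(-1 + 2n - 8k)(2k - 4n - 7)
= -2k + 4n + 7 + 4kn - 8n^2 - 14n - 16k^2 + 32kn + 56k    [distributive law]
= 54k - 10n + 7 + 36kn - 8n^2 - 16k^2    [combine like terms]

54k - 10n + 7 + 36kn - 8n^2 - 16k^2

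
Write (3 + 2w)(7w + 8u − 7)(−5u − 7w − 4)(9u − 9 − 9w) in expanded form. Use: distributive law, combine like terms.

(3 + 2w)(7w + 8u − 7)(−5u − 7w − 4)(9u − 9 − 9w)
= (21w + 24u − 21 + 14w² + 16uw − 14w)(−5u − 7w − 4)(9u − 9 − 9w)    [distributive law]
= (7w + 24u − 21 + 14w² + 16uw)(−5u − 7w − 4)(9u − 9 − 9w)    [combine like terms]
= (−35uw − 49w² − 28w − 120u² − 168uw − 96u + 105u + 147w + 84 − 70uw² − 98w³ − 56w² − 80u²w − 112uw² − 64uw)(9u − 9 − 9w)    [distributive law]
= (−267uw − 105w² + 119w − 120u² + 9u + 84 − 182uw² − 98w³ − 80u²w)(9u − 9 − 9w)    [combine like terms]
= −2403u²w + 2403uw + 2403uw² − 945uw² + 945w² + 945w³ + 1071uw − 1071w − 1071w² − 1080u³ + 1080u² + 1080u²w + 81u² − 81u − 81uw + 756u − 756 − 756w − 1638u²w² + 1638uw² + 1638uw³ − 882uw³ + 882w³ + 882w⁴ − 720u³w + 720u²w + 720u²w²    [distributive law]
= −603u²w + 3393uw + 3096uw² − 126w² + 1827w³ − 1827w − 1080u³ + 1161u² + 675u − 756 − 918u²w² + 756uw³ + 882w⁴ − 720u³w    [combine like terms]

−603u²w + 3393uw + 3096uw² − 126w² + 1827w³ − 1827w − 1080u³ + 1161u² + 675u − 756 − 918u²w² + 756uw³ + 882w⁴ − 720u³w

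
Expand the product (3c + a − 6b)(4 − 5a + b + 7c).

12c − 8ac − 39bc + 21c^2 + 4a − 5a^2 + 31ab − 24b − 6b^2

(3c + a − 6b)(4 − 5a + b + 7c)
= 12c − 15ac + 3bc + 21c^2 + 4a − 5a^2 + ab + 7ac − 24b + 30ab − 6b^2 − 42bc    [distributive law]
= 12c − 8ac − 39bc + 21c^2 + 4a − 5a^2 + 31ab − 24b − 6b^2    [combine like terms]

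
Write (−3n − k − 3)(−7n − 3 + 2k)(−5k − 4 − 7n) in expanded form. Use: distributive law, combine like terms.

(−3n − k − 3)(−7n − 3 + 2k)(−5k − 4 − 7n)
= (21n^2 + 9n − 6kn + 7kn + 3k − 2k^2 + 21n + 9 − 6k)(−5k − 4 − 7n)    [distributive law]
= (21n^2 + 30n + kn − 3k − 2k^2 + 9)(−5k − 4 − 7n)    [combine like terms]
= −105kn^2 − 84n^2 − 147n^3 − 150kn − 120n − 210n^2 − 5k^2n − 4kn − 7kn^2 + 15k^2 + 12k + 21kn + 10k^3 + 8k^2 + 14k^2n − 45k − 36 − 63n    [distributive law]
= −112kn^2 − 294n^2 − 147n^3 − 133kn − 183n + 9k^2n + 23k^2 − 33k + 10k^3 − 36    [combine like terms]

−112kn^2 − 294n^2 − 147n^3 − 133kn − 183n + 9k^2n + 23k^2 − 33k + 10k^3 − 36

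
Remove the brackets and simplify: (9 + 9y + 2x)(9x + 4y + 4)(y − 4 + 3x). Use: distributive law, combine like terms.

(9 + 9y + 2x)(9x + 4y + 4)(y − 4 + 3x)
= (81x + 36y + 36 + 81xy + 36y^2 + 36y + 18x^2 + 8xy + 8x)(y − 4 + 3x)    [distributive law]
= (89x + 72y + 36 + 89xy + 36y^2 + 18x^2)(y − 4 + 3x)    [combine like terms]
= 89xy − 356x + 267x^2 + 72y^2 − 288y + 216xy + 36y − 144 + 108x + 89xy^2 − 356xy + 267x^2y + 36y^3 − 144y^2 + 108xy^2 + 18x^2y − 72x^2 + 54x^3    [distributive law]
= −51xy − 248x + 195x^2 − 72y^2 − 252y − 144 + 197xy^2 + 285x^2y + 36y^3 + 54x^3    [combine like terms]

−51xy − 248x + 195x^2 − 72y^2 − 252y − 144 + 197xy^2 + 285x^2y + 36y^3 + 54x^3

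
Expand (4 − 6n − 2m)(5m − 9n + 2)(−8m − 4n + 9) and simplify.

−218m² + 212mn + 80m + 678n² − 464n + 72 + 136m²n − 384mn² − 216n³ + 80m³

(4 − 6n − 2m)(5m − 9n + 2)(−8m − 4n + 9)
= (20m − 36n + 8 − 30mn + 54n² − 12n − 10m² + 18mn − 4m)(−8m − 4n + 9)    [distributive law]
= (16m − 48n + 8 − 12mn + 54n² − 10m²)(−8m − 4n + 9)    [combine like terms]
= −128m² − 64mn + 144m + 384mn + 192n² − 432n − 64m − 32n + 72 + 96m²n + 48mn² − 108mn − 432mn² − 216n³ + 486n² + 80m³ + 40m²n − 90m²    [distributive law]
= −218m² + 212mn + 80m + 678n² − 464n + 72 + 136m²n − 384mn² − 216n³ + 80m³    [combine like terms]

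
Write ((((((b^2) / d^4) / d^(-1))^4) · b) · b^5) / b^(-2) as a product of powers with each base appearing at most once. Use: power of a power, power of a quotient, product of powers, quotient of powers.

b^16d^(-12)

((((((b^2) / d^4) / d^(-1))^4) · b) · b^5) / b^(-2)
= ((((((b^2) / d^4)^4) / ((d^(-1))^4)) · b) · b^5) / b^(-2)    [power of a quotient]
= ((((((b^2)^4) / ((d^4)^4)) / ((d^(-1))^4)) · b) · b^5) / b^(-2)    [power of a quotient]
= (((((b^8) / ((d^4)^4)) / ((d^(-1))^4)) · b) · b^5) / b^(-2)    [power of a power]
= ((((b^8 / d^16) / ((d^(-1))^4)) · b) · b^5) / b^(-2)    [power of a power]
= ((((b^8 / d^16) / d^(-4)) · b) · b^5) / b^(-2)    [power of a power]
= b^16d^(-12)    [quotient of powers; product of powers]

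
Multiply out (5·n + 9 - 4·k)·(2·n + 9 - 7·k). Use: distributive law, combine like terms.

(5·n + 9 - 4·k)·(2·n + 9 - 7·k)
= 10·n^2 + 45·n - 35·k·n + 18·n + 81 - 63·k - 8·k·n - 36·k + 28·k^2    [distributive law]
= 10·n^2 + 63·n - 43·k·n + 81 - 99·k + 28·k^2    [combine like terms]

10·n^2 + 63·n - 43·k·n + 81 - 99·k + 28·k^2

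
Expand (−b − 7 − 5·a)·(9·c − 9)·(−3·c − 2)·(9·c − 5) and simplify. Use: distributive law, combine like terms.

243·b·c^3 − 216·b·c^2 − 117·b·c + 90·b + 1701·c^3 − 1512·c^2 − 819·c + 630 + 1215·a·c^3 − 1080·a·c^2 − 585·a·c + 450·a

(−b − 7 − 5·a)·(9·c − 9)·(−3·c − 2)·(9·c − 5)
= (−9·b·c + 9·b − 63·c + 63 − 45·a·c + 45·a)·(−3·c − 2)·(9·c − 5)    [distributive law]
= (27·b·c^2 + 18·b·c − 27·b·c − 18·b + 189·c^2 + 126·c − 189·c − 126 + 135·a·c^2 + 90·a·c − 135·a·c − 90·a)·(9·c − 5)    [distributive law]
= (27·b·c^2 − 9·b·c − 18·b + 189·c^2 − 63·c − 126 + 135·a·c^2 − 45·a·c − 90·a)·(9·c − 5)    [combine like terms]
= 243·b·c^3 − 135·b·c^2 − 81·b·c^2 + 45·b·c − 162·b·c + 90·b + 1701·c^3 − 945·c^2 − 567·c^2 + 315·c − 1134·c + 630 + 1215·a·c^3 − 675·a·c^2 − 405·a·c^2 + 225·a·c − 810·a·c + 450·a    [distributive law]
= 243·b·c^3 − 216·b·c^2 − 117·b·c + 90·b + 1701·c^3 − 1512·c^2 − 819·c + 630 + 1215·a·c^3 − 1080·a·c^2 − 585·a·c + 450·a    [combine like terms]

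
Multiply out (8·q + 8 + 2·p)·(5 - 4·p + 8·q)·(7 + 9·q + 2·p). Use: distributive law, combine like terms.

(8·q + 8 + 2·p)·(5 - 4·p + 8·q)·(7 + 9·q + 2·p)
= (40·q - 32·p·q + 64·q^2 + 40 - 32·p + 64·q + 10·p - 8·p^2 + 16·p·q)·(7 + 9·q + 2·p)    [distributive law]
= (104·q - 16·p·q + 64·q^2 + 40 - 22·p - 8·p^2)·(7 + 9·q + 2·p)    [combine like terms]
= 728·q + 936·q^2 + 208·p·q - 112·p·q - 144·p·q^2 - 32·p^2·q + 448·q^2 + 576·q^3 + 128·p·q^2 + 280 + 360·q + 80·p - 154·p - 198·p·q - 44·p^2 - 56·p^2 - 72·p^2·q - 16·p^3    [distributive law]
= 1088·q + 1384·q^2 - 102·p·q - 16·p·q^2 - 104·p^2·q + 576·q^3 + 280 - 74·p - 100·p^2 - 16·p^3    [combine like terms]

1088·q + 1384·q^2 - 102·p·q - 16·p·q^2 - 104·p^2·q + 576·q^3 + 280 - 74·p - 100·p^2 - 16·p^3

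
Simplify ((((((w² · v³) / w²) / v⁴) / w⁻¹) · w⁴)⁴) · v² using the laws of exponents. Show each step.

v⁻²w²⁰

((((((w² · v³) / w²) / v⁴) / w⁻¹) · w⁴)⁴) · v²
= ((((((w² · v³) / w²) / v⁴) / w⁻¹)⁴) · ((w⁴)⁴)) · v²    [power of a product]
= ((((((w² · v³) / w²) / v⁴)⁴) / ((w⁻¹)⁴)) · ((w⁴)⁴)) · v²    [power of a quotient]
= ((((((w² · v³) / w²)⁴) / ((v⁴)⁴)) / ((w⁻¹)⁴)) · ((w⁴)⁴)) · v²    [power of a quotient]
= ((((((w² · v³)⁴) / ((w²)⁴)) / ((v⁴)⁴)) / ((w⁻¹)⁴)) · ((w⁴)⁴)) · v²    [power of a quotient]
= (((((((w²)⁴) · ((v³)⁴)) / ((w²)⁴)) / ((v⁴)⁴)) / ((w⁻¹)⁴)) · ((w⁴)⁴)) · v²    [power of a product]
= (((((w⁸ · ((v³)⁴)) / ((w²)⁴)) / ((v⁴)⁴)) / ((w⁻¹)⁴)) · ((w⁴)⁴)) · v²    [power of a power]
= (((((w⁸ · v¹²) / ((w²)⁴)) / ((v⁴)⁴)) / ((w⁻¹)⁴)) · ((w⁴)⁴)) · v²    [power of a power]
= (((((w⁸ · v¹²) / w⁸) / ((v⁴)⁴)) / ((w⁻¹)⁴)) · ((w⁴)⁴)) · v²    [power of a power]
= (((((w⁸ · v¹²) / w⁸) / v¹⁶) / ((w⁻¹)⁴)) · ((w⁴)⁴)) · v²    [power of a power]
= (((((w⁸ · v¹²) / w⁸) / v¹⁶) / w⁻⁴) · ((w⁴)⁴)) · v²    [power of a power]
= (((((w⁸ · v¹²) / w⁸) / v¹⁶) / w⁻⁴) · w¹⁶) · v²    [power of a power]
= v⁻²w²⁰    [quotient of powers; product of powers]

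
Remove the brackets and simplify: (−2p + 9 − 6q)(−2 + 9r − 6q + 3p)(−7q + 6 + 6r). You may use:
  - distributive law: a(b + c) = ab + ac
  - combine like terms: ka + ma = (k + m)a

(−2p + 9 − 6q)(−2 + 9r − 6q + 3p)(−7q + 6 + 6r)
= (4p − 18pr + 12pq − 6p^2 − 18 + 81r − 54q + 27p + 12q − 54qr + 36q^2 − 18pq)(−7q + 6 + 6r)    [distributive law]
= (31p − 18pr − 6pq − 6p^2 − 18 + 81r − 42q − 54qr + 36q^2)(−7q + 6 + 6r)    [combine like terms]
= −217pq + 186p + 186pr + 126pqr − 108pr − 108pr^2 + 42pq^2 − 36pq − 36pqr + 42p^2q − 36p^2 − 36p^2r + 126q − 108 − 108r − 567qr + 486r + 486r^2 + 294q^2 − 252q − 252qr + 378q^2r − 324qr − 324qr^2 − 252q^3 + 216q^2 + 216q^2r    [distributive law]
= −253pq + 186p + 78pr + 90pqr − 108pr^2 + 42pq^2 + 42p^2q − 36p^2 − 36p^2r − 126q − 108 + 378r − 1143qr + 486r^2 + 510q^2 + 594q^2r − 324qr^2 − 252q^3    [combine like terms]

−253pq + 186p + 78pr + 90pqr − 108pr^2 + 42pq^2 + 42p^2q − 36p^2 − 36p^2r − 126q − 108 + 378r − 1143qr + 486r^2 + 510q^2 + 594q^2r − 324qr^2 − 252q^3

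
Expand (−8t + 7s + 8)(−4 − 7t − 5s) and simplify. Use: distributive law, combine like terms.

−24t + 56t^2 − 9st − 68s − 35s^2 − 32

(−8t + 7s + 8)(−4 − 7t − 5s)
= 32t + 56t^2 + 40st − 28s − 49st − 35s^2 − 32 − 56t − 40s    [distributive law]
= −24t + 56t^2 − 9st − 68s − 35s^2 − 32    [combine like terms]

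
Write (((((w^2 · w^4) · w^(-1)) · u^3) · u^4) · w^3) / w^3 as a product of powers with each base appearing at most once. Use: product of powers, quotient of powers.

(((((w^2 · w^4) · w^(-1)) · u^3) · u^4) · w^3) / w^3
= ((((w^6 · w^(-1)) · u^3) · u^4) · w^3) / w^3    [product of powers]
= (((w^5 · u^3) · u^4) · w^3) / w^3    [product of powers]
= u^7w^5    [quotient of powers; product of powers]

u^7w^5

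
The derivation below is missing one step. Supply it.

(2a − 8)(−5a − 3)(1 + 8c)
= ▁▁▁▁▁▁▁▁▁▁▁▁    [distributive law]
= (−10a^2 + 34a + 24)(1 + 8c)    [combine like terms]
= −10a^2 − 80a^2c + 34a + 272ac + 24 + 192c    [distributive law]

By distributive law:

(−10a^2 − 6a + 40a + 24)(1 + 8c)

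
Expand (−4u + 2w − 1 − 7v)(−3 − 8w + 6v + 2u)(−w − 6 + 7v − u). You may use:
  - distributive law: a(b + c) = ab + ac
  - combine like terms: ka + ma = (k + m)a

(−4u + 2w − 1 − 7v)(−3 − 8w + 6v + 2u)(−w − 6 + 7v − u)
= (12u + 32uw − 24uv − 8u^2 − 6w − 16w^2 + 12vw + 4uw + 3 + 8w − 6v − 2u + 21v + 56vw − 42v^2 − 14uv)(−w − 6 + 7v − u)    [distributive law]
= (10u + 36uw − 38uv − 8u^2 + 2w − 16w^2 + 68vw + 3 + 15v − 42v^2)(−w − 6 + 7v − u)    [combine like terms]
= −10uw − 60u + 70uv − 10u^2 − 36uw^2 − 216uw + 252uvw − 36u^2w + 38uvw + 228uv − 266uv^2 + 38u^2v + 8u^2w + 48u^2 − 56u^2v + 8u^3 − 2w^2 − 12w + 14vw − 2uw + 16w^3 + 96w^2 − 112vw^2 + 16uw^2 − 68vw^2 − 408vw + 476v^2w − 68uvw − 3w − 18 + 21v − 3u − 15vw − 90v + 105v^2 − 15uv + 42v^2w + 252v^2 − 294v^3 + 42uv^2    [distributive law]
= −228uw − 63u + 283uv + 38u^2 − 20uw^2 + 222uvw − 28u^2w − 224uv^2 − 18u^2v + 8u^3 + 94w^2 − 15w − 409vw + 16w^3 − 180vw^2 + 518v^2w − 18 − 69v + 357v^2 − 294v^3    [combine like terms]

−228uw − 63u + 283uv + 38u^2 − 20uw^2 + 222uvw − 28u^2w − 224uv^2 − 18u^2v + 8u^3 + 94w^2 − 15w − 409vw + 16w^3 − 180vw^2 + 518v^2w − 18 − 69v + 357v^2 − 294v^3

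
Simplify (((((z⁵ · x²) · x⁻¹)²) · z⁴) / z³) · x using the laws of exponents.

x³z¹¹

(((((z⁵ · x²) · x⁻¹)²) · z⁴) / z³) · x
= (((((z⁵ · x²)²) · ((x⁻¹)²)) · z⁴) / z³) · x    [power of a product]
= ((((((z⁵)²) · ((x²)²)) · ((x⁻¹)²)) · z⁴) / z³) · x    [power of a product]
= ((((z¹⁰ · ((x²)²)) · ((x⁻¹)²)) · z⁴) / z³) · x    [power of a power]
= ((((z¹⁰ · x⁴) · ((x⁻¹)²)) · z⁴) / z³) · x    [power of a power]
= ((((z¹⁰ · x⁴) · x⁻²) · z⁴) / z³) · x    [power of a power]
= x³z¹¹    [quotient of powers; product of powers]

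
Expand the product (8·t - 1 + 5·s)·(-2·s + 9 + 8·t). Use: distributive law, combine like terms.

(8·t - 1 + 5·s)·(-2·s + 9 + 8·t)
= -16·s·t + 72·t + 64·t^2 + 2·s - 9 - 8·t - 10·s^2 + 45·s + 40·s·t    [distributive law]
= 24·s·t + 64·t + 64·t^2 + 47·s - 9 - 10·s^2    [combine like terms]

24·s·t + 64·t + 64·t^2 + 47·s - 9 - 10·s^2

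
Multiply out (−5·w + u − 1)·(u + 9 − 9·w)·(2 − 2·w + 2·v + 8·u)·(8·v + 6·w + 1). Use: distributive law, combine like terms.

−2588·u·v·w − 1604·u·w^2 − 668·u·w + 2936·u·v·w^2 + 2328·u·w^3 − 224·u·v^2·w − 900·u^2·v·w − 684·u^2·w^2 + 282·u^2·w − 612·v·w − 162·w^2 − 162·w + 954·v·w^2 + 882·w^3 − 576·v^2·w − 180·v·w^3 − 540·w^4 + 720·v^2·w^2 + 530·u^2·v + 66·u^2 + 16·u^2·v^2 + 64·u^3·v + 48·u^3·w + 8·u^3 − 432·u·v − 56·u + 128·u·v^2 − 162·v − 18 − 144·v^2

(−5·w + u − 1)·(u + 9 − 9·w)·(2 − 2·w + 2·v + 8·u)·(8·v + 6·w + 1)
= (−5·u·w − 45·w + 45·w^2 + u^2 + 9·u − 9·u·w − u − 9 + 9·w)·(2 − 2·w + 2·v + 8·u)·(8·v + 6·w + 1)    [distributive law]
= (−14·u·w − 36·w + 45·w^2 + u^2 + 8·u − 9)·(2 − 2·w + 2·v + 8·u)·(8·v + 6·w + 1)    [combine like terms]
= (−28·u·w + 28·u·w^2 − 28·u·v·w − 112·u^2·w − 72·w + 72·w^2 − 72·v·w − 288·u·w + 90·w^2 − 90·w^3 + 90·v·w^2 + 360·u·w^2 + 2·u^2 − 2·u^2·w + 2·u^2·v + 8·u^3 + 16·u − 16·u·w + 16·u·v + 64·u^2 − 18 + 18·w − 18·v − 72·u)·(8·v + 6·w + 1)    [distributive law]
= (−332·u·w + 388·u·w^2 − 28·u·v·w − 114·u^2·w − 54·w + 162·w^2 − 72·v·w − 90·w^3 + 90·v·w^2 + 66·u^2 + 2·u^2·v + 8·u^3 − 56·u + 16·u·v − 18 − 18·v)·(8·v + 6·w + 1)    [combine like terms]
= −2656·u·v·w − 1992·u·w^2 − 332·u·w + 3104·u·v·w^2 + 2328·u·w^3 + 388·u·w^2 − 224·u·v^2·w − 168·u·v·w^2 − 28·u·v·w − 912·u^2·v·w − 684·u^2·w^2 − 114·u^2·w − 432·v·w − 324·w^2 − 54·w + 1296·v·w^2 + 972·w^3 + 162·w^2 − 576·v^2·w − 432·v·w^2 − 72·v·w − 720·v·w^3 − 540·w^4 − 90·w^3 + 720·v^2·w^2 + 540·v·w^3 + 90·v·w^2 + 528·u^2·v + 396·u^2·w + 66·u^2 + 16·u^2·v^2 + 12·u^2·v·w + 2·u^2·v + 64·u^3·v + 48·u^3·w + 8·u^3 − 448·u·v − 336·u·w − 56·u + 128·u·v^2 + 96·u·v·w + 16·u·v − 144·v − 108·w − 18 − 144·v^2 − 108·v·w − 18·v    [distributive law]
= −2588·u·v·w − 1604·u·w^2 − 668·u·w + 2936·u·v·w^2 + 2328·u·w^3 − 224·u·v^2·w − 900·u^2·v·w − 684·u^2·w^2 + 282·u^2·w − 612·v·w − 162·w^2 − 162·w + 954·v·w^2 + 882·w^3 − 576·v^2·w − 180·v·w^3 − 540·w^4 + 720·v^2·w^2 + 530·u^2·v + 66·u^2 + 16·u^2·v^2 + 64·u^3·v + 48·u^3·w + 8·u^3 − 432·u·v − 56·u + 128·u·v^2 − 162·v − 18 − 144·v^2    [combine like terms]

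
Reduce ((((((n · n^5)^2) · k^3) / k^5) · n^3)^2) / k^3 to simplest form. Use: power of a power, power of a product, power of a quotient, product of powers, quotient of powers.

((((((n · n^5)^2) · k^3) / k^5) · n^3)^2) / k^3
= ((((((n · n^5)^2) · k^3) / k^5)^2) · ((n^3)^2)) / k^3    [power of a product]
= ((((((n · n^5)^2) · k^3)^2) / ((k^5)^2)) · ((n^3)^2)) / k^3    [power of a quotient]
= ((((((n · n^5)^2)^2) · ((k^3)^2)) / ((k^5)^2)) · ((n^3)^2)) / k^3    [power of a product]
= (((((n · n^5)^4) · ((k^3)^2)) / ((k^5)^2)) · ((n^3)^2)) / k^3    [power of a power]
= (((((n^4) · ((n^5)^4)) · ((k^3)^2)) / ((k^5)^2)) · ((n^3)^2)) / k^3    [power of a product]
= ((((n^4 · n^20) · ((k^3)^2)) / ((k^5)^2)) · ((n^3)^2)) / k^3    [power of a power]
= (((n^24 · ((k^3)^2)) / ((k^5)^2)) · ((n^3)^2)) / k^3    [product of powers]
= (((n^24 · k^6) / ((k^5)^2)) · ((n^3)^2)) / k^3    [power of a power]
= (((n^24 · k^6) / k^10) · ((n^3)^2)) / k^3    [power of a power]
= (((n^24 · k^6) / k^10) · n^6) / k^3    [power of a power]
= k^(-7)n^30    [quotient of powers; product of powers]

k^(-7)n^30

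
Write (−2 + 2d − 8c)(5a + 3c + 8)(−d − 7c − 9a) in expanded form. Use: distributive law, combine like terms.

(−2 + 2d − 8c)(5a + 3c + 8)(−d − 7c − 9a)
= (−10a − 6c − 16 + 10ad + 6cd + 16d − 40ac − 24c^2 − 64c)(−d − 7c − 9a)    [distributive law]
= (−10a − 70c − 16 + 10ad + 6cd + 16d − 40ac − 24c^2)(−d − 7c − 9a)    [combine like terms]
= 10ad + 70ac + 90a^2 + 70cd + 490c^2 + 630ac + 16d + 112c + 144a − 10ad^2 − 70acd − 90a^2d − 6cd^2 − 42c^2d − 54acd − 16d^2 − 112cd − 144ad + 40acd + 280ac^2 + 360a^2c + 24c^2d + 168c^3 + 216ac^2    [distributive law]
= −134ad + 700ac + 90a^2 − 42cd + 490c^2 + 16d + 112c + 144a − 10ad^2 − 84acd − 90a^2d − 6cd^2 − 18c^2d − 16d^2 + 496ac^2 + 360a^2c + 168c^3    [combine like terms]

−134ad + 700ac + 90a^2 − 42cd + 490c^2 + 16d + 112c + 144a − 10ad^2 − 84acd − 90a^2d − 6cd^2 − 18c^2d − 16d^2 + 496ac^2 + 360a^2c + 168c^3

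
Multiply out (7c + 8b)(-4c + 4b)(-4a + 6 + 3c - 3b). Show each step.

(7c + 8b)(-4c + 4b)(-4a + 6 + 3c - 3b)
= (-28c^2 + 28bc - 32bc + 32b^2)(-4a + 6 + 3c - 3b)    [distributive law]
= (-28c^2 - 4bc + 32b^2)(-4a + 6 + 3c - 3b)    [combine like terms]
= 112ac^2 - 168c^2 - 84c^3 + 84bc^2 + 16abc - 24bc - 12bc^2 + 12b^2c - 128ab^2 + 192b^2 + 96b^2c - 96b^3    [distributive law]
= 112ac^2 - 168c^2 - 84c^3 + 72bc^2 + 16abc - 24bc + 108b^2c - 128ab^2 + 192b^2 - 96b^3    [combine like terms]

112ac^2 - 168c^2 - 84c^3 + 72bc^2 + 16abc - 24bc + 108b^2c - 128ab^2 + 192b^2 - 96b^3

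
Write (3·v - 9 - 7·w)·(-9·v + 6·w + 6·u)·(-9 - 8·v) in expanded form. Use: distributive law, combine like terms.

-405·v² + 216·v³ - 297·v·w - 648·v²·w + 270·u·v - 144·u·v² - 729·v + 486·w + 486·u + 378·w² + 336·v·w² + 378·u·w + 336·u·v·w

(3·v - 9 - 7·w)·(-9·v + 6·w + 6·u)·(-9 - 8·v)
= (-27·v² + 18·v·w + 18·u·v + 81·v - 54·w - 54·u + 63·v·w - 42·w² - 42·u·w)·(-9 - 8·v)    [distributive law]
= (-27·v² + 81·v·w + 18·u·v + 81·v - 54·w - 54·u - 42·w² - 42·u·w)·(-9 - 8·v)    [combine like terms]
= 243·v² + 216·v³ - 729·v·w - 648·v²·w - 162·u·v - 144·u·v² - 729·v - 648·v² + 486·w + 432·v·w + 486·u + 432·u·v + 378·w² + 336·v·w² + 378·u·w + 336·u·v·w    [distributive law]
= -405·v² + 216·v³ - 297·v·w - 648·v²·w + 270·u·v - 144·u·v² - 729·v + 486·w + 486·u + 378·w² + 336·v·w² + 378·u·w + 336·u·v·w    [combine like terms]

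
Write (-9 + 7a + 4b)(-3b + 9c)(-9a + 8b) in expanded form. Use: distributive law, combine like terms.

(-9 + 7a + 4b)(-3b + 9c)(-9a + 8b)
= (27b - 81c - 21ab + 63ac - 12b² + 36bc)(-9a + 8b)    [distributive law]
= -243ab + 216b² + 729ac - 648bc + 189a²b - 168ab² - 567a²c + 504abc + 108ab² - 96b³ - 324abc + 288b²c    [distributive law]
= -243ab + 216b² + 729ac - 648bc + 189a²b - 60ab² - 567a²c + 180abc - 96b³ + 288b²c    [combine like terms]

-243ab + 216b² + 729ac - 648bc + 189a²b - 60ab² - 567a²c + 180abc - 96b³ + 288b²c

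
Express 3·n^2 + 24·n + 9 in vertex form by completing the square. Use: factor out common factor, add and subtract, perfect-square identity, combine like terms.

3·n^2 + 24·n + 9
= 3(n^2 + 8·n) + 9    [factor out 3 from the n-terms]
= 3(n^2 + 8·n + 16 − 16) + 9    [add and subtract 16 inside the bracket]
= 3(n + 4)^2 − 48 + 9    [perfect-square identity]
= 3(n + 4)^2 − 39    [combine constants]

3(n + 4)^2 − 39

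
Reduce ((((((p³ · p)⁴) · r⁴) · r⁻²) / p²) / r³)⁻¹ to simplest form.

((((((p³ · p)⁴) · r⁴) · r⁻²) / p²) / r³)⁻¹
= ((((((p³ · p)⁴) · r⁴) · r⁻²) / p²)⁻¹) / ((r³)⁻¹)    [power of a quotient]
= ((((((p³ · p)⁴) · r⁴) · r⁻²)⁻¹) / ((p²)⁻¹)) / ((r³)⁻¹)    [power of a quotient]
= ((((((p³ · p)⁴) · r⁴)⁻¹) · ((r⁻²)⁻¹)) / ((p²)⁻¹)) / ((r³)⁻¹)    [power of a product]
= ((((((p³ · p)⁴)⁻¹) · ((r⁴)⁻¹)) · ((r⁻²)⁻¹)) / ((p²)⁻¹)) / ((r³)⁻¹)    [power of a product]
= (((((p³ · p)⁻⁴) · ((r⁴)⁻¹)) · ((r⁻²)⁻¹)) / ((p²)⁻¹)) / ((r³)⁻¹)    [power of a power]
= ((((((p³)⁻⁴) · (p⁻⁴)) · ((r⁴)⁻¹)) · ((r⁻²)⁻¹)) / ((p²)⁻¹)) / ((r³)⁻¹)    [power of a product]
= ((((p⁻¹² · (p⁻⁴)) · ((r⁴)⁻¹)) · ((r⁻²)⁻¹)) / ((p²)⁻¹)) / ((r³)⁻¹)    [power of a power]
= (((p⁻¹⁶ · ((r⁴)⁻¹)) · ((r⁻²)⁻¹)) / ((p²)⁻¹)) / ((r³)⁻¹)    [product of powers]
= (((p⁻¹⁶ · r⁻⁴) · ((r⁻²)⁻¹)) / ((p²)⁻¹)) / ((r³)⁻¹)    [power of a power]
= (((p⁻¹⁶ · r⁻⁴) · r²) / ((p²)⁻¹)) / ((r³)⁻¹)    [power of a power]
= (((p⁻¹⁶ · r⁻⁴) · r²) / p⁻²) / ((r³)⁻¹)    [power of a power]
= (((p⁻¹⁶ · r⁻⁴) · r²) / p⁻²) / r⁻³    [power of a power]
= p⁻¹⁴r    [quotient of powers; product of powers]

p⁻¹⁴r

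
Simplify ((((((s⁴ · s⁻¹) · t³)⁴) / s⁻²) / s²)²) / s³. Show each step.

((((((s⁴ · s⁻¹) · t³)⁴) / s⁻²) / s²)²) / s³
= ((((((s⁴ · s⁻¹) · t³)⁴) / s⁻²)²) / ((s²)²)) / s³    [power of a quotient]
= ((((((s⁴ · s⁻¹) · t³)⁴)²) / ((s⁻²)²)) / ((s²)²)) / s³    [power of a quotient]
= (((((s⁴ · s⁻¹) · t³)⁸) / ((s⁻²)²)) / ((s²)²)) / s³    [power of a power]
= (((((s⁴ · s⁻¹)⁸) · ((t³)⁸)) / ((s⁻²)²)) / ((s²)²)) / s³    [power of a product]
= ((((((s⁴)⁸) · ((s⁻¹)⁸)) · ((t³)⁸)) / ((s⁻²)²)) / ((s²)²)) / s³    [power of a product]
= ((((s³² · ((s⁻¹)⁸)) · ((t³)⁸)) / ((s⁻²)²)) / ((s²)²)) / s³    [power of a power]
= ((((s³² · s⁻⁸) · ((t³)⁸)) / ((s⁻²)²)) / ((s²)²)) / s³    [power of a power]
= (((s²⁴ · ((t³)⁸)) / ((s⁻²)²)) / ((s²)²)) / s³    [product of powers]
= (((s²⁴ · t²⁴) / ((s⁻²)²)) / ((s²)²)) / s³    [power of a power]
= (((s²⁴ · t²⁴) / s⁻⁴) / ((s²)²)) / s³    [power of a power]
= (((s²⁴ · t²⁴) / s⁻⁴) / s⁴) / s³    [power of a power]
= s²¹·t²⁴    [quotient of powers; product of powers]

s²¹·t²⁴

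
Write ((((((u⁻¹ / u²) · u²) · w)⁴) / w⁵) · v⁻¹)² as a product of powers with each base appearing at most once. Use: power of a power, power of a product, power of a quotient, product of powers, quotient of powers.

((((((u⁻¹ / u²) · u²) · w)⁴) / w⁵) · v⁻¹)²
= ((((((u⁻¹ / u²) · u²) · w)⁴) / w⁵)²) · ((v⁻¹)²)    [power of a product]
= ((((((u⁻¹ / u²) · u²) · w)⁴)²) / ((w⁵)²)) · ((v⁻¹)²)    [power of a quotient]
= (((((u⁻¹ / u²) · u²) · w)⁸) / ((w⁵)²)) · ((v⁻¹)²)    [power of a power]
= (((((u⁻¹ / u²) · u²)⁸) · (w⁸)) / ((w⁵)²)) · ((v⁻¹)²)    [power of a product]
= (((((u⁻¹ / u²)⁸) · ((u²)⁸)) · (w⁸)) / ((w⁵)²)) · ((v⁻¹)²)    [power of a product]
= ((((((u⁻¹)⁸) / ((u²)⁸)) · ((u²)⁸)) · (w⁸)) / ((w⁵)²)) · ((v⁻¹)²)    [power of a quotient]
= ((((u⁻⁸ / ((u²)⁸)) · ((u²)⁸)) · (w⁸)) / ((w⁵)²)) · ((v⁻¹)²)    [power of a power]
= ((((u⁻⁸ / u¹⁶) · ((u²)⁸)) · (w⁸)) / ((w⁵)²)) · ((v⁻¹)²)    [power of a power]
= (((u⁻²⁴ · ((u²)⁸)) · (w⁸)) / ((w⁵)²)) · ((v⁻¹)²)    [quotient of powers]
= (((u⁻²⁴ · u¹⁶) · (w⁸)) / ((w⁵)²)) · ((v⁻¹)²)    [power of a power]
= ((u⁻⁸ · (w⁸)) / ((w⁵)²)) · ((v⁻¹)²)    [product of powers]
= ((u⁻⁸ · w⁸) / w¹⁰) · ((v⁻¹)²)    [power of a power]
= ((u⁻⁸ · w⁸) / w¹⁰) · v⁻²    [power of a power]
= u⁻⁸·v⁻²·w⁻²    [quotient of powers]

u⁻⁸·v⁻²·w⁻²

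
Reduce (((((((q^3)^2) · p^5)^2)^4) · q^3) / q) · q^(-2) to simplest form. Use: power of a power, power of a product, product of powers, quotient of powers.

(((((((q^3)^2) · p^5)^2)^4) · q^3) / q) · q^(-2)
= ((((((q^3)^2) · p^5)^8) · q^3) / q) · q^(-2)    [power of a power]
= ((((((q^3)^2)^8) · ((p^5)^8)) · q^3) / q) · q^(-2)    [power of a product]
= (((((q^3)^16) · ((p^5)^8)) · q^3) / q) · q^(-2)    [power of a power]
= (((q^48 · ((p^5)^8)) · q^3) / q) · q^(-2)    [power of a power]
= (((q^48 · p^40) · q^3) / q) · q^(-2)    [power of a power]
= p^40q^48    [quotient of powers; product of powers]

p^40q^48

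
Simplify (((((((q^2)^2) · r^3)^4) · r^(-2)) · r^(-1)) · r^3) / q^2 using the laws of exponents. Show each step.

(((((((q^2)^2) · r^3)^4) · r^(-2)) · r^(-1)) · r^3) / q^2
= (((((((q^2)^2)^4) · ((r^3)^4)) · r^(-2)) · r^(-1)) · r^3) / q^2    [power of a product]
= ((((((q^2)^8) · ((r^3)^4)) · r^(-2)) · r^(-1)) · r^3) / q^2    [power of a power]
= ((((q^16 · ((r^3)^4)) · r^(-2)) · r^(-1)) · r^3) / q^2    [power of a power]
= ((((q^16 · r^12) · r^(-2)) · r^(-1)) · r^3) / q^2    [power of a power]
= q^14r^12    [quotient of powers; product of powers]

q^14r^12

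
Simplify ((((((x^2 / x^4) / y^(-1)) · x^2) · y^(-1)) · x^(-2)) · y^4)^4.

x^(-8)y^16

((((((x^2 / x^4) / y^(-1)) · x^2) · y^(-1)) · x^(-2)) · y^4)^4
= ((((((x^2 / x^4) / y^(-1)) · x^2) · y^(-1)) · x^(-2))^4) · ((y^4)^4)    [power of a product]
= ((((((x^2 / x^4) / y^(-1)) · x^2) · y^(-1))^4) · ((x^(-2))^4)) · ((y^4)^4)    [power of a product]
= ((((((x^2 / x^4) / y^(-1)) · x^2)^4) · ((y^(-1))^4)) · ((x^(-2))^4)) · ((y^4)^4)    [power of a product]
= ((((((x^2 / x^4) / y^(-1))^4) · ((x^2)^4)) · ((y^(-1))^4)) · ((x^(-2))^4)) · ((y^4)^4)    [power of a product]
= ((((((x^2 / x^4)^4) / ((y^(-1))^4)) · ((x^2)^4)) · ((y^(-1))^4)) · ((x^(-2))^4)) · ((y^4)^4)    [power of a quotient]
= (((((((x^2)^4) / ((x^4)^4)) / ((y^(-1))^4)) · ((x^2)^4)) · ((y^(-1))^4)) · ((x^(-2))^4)) · ((y^4)^4)    [power of a quotient]
= (((((x^8 / ((x^4)^4)) / ((y^(-1))^4)) · ((x^2)^4)) · ((y^(-1))^4)) · ((x^(-2))^4)) · ((y^4)^4)    [power of a power]
= (((((x^8 / x^16) / ((y^(-1))^4)) · ((x^2)^4)) · ((y^(-1))^4)) · ((x^(-2))^4)) · ((y^4)^4)    [power of a power]
= ((((x^(-8) / ((y^(-1))^4)) · ((x^2)^4)) · ((y^(-1))^4)) · ((x^(-2))^4)) · ((y^4)^4)    [quotient of powers]
= ((((x^(-8) / y^(-4)) · ((x^2)^4)) · ((y^(-1))^4)) · ((x^(-2))^4)) · ((y^4)^4)    [power of a power]
= ((((x^(-8) / y^(-4)) · x^8) · ((y^(-1))^4)) · ((x^(-2))^4)) · ((y^4)^4)    [power of a power]
= ((((x^(-8) / y^(-4)) · x^8) · y^(-4)) · ((x^(-2))^4)) · ((y^4)^4)    [power of a power]
= ((((x^(-8) / y^(-4)) · x^8) · y^(-4)) · x^(-8)) · ((y^4)^4)    [power of a power]
= ((((x^(-8) / y^(-4)) · x^8) · y^(-4)) · x^(-8)) · y^16    [power of a power]
= x^(-8)y^16    [quotient of powers; product of powers]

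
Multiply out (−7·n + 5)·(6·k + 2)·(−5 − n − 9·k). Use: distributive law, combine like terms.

306·k·n + 42·k·n² + 378·k²·n + 60·n + 14·n² − 240·k − 270·k² − 50

(−7·n + 5)·(6·k + 2)·(−5 − n − 9·k)
= (−42·k·n − 14·n + 30·k + 10)·(−5 − n − 9·k)    [distributive law]
= 210·k·n + 42·k·n² + 378·k²·n + 70·n + 14·n² + 126·k·n − 150·k − 30·k·n − 270·k² − 50 − 10·n − 90·k    [distributive law]
= 306·k·n + 42·k·n² + 378·k²·n + 60·n + 14·n² − 240·k − 270·k² − 50    [combine like terms]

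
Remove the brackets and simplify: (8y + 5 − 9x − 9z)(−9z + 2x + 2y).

(8y + 5 − 9x − 9z)(−9z + 2x + 2y)
= −72yz + 16xy + 16y² − 45z + 10x + 10y + 81xz − 18x² − 18xy + 81z² − 18xz − 18yz    [distributive law]
= −90yz − 2xy + 16y² − 45z + 10x + 10y + 63xz − 18x² + 81z²    [combine like terms]

−90yz − 2xy + 16y² − 45z + 10x + 10y + 63xz − 18x² + 81z²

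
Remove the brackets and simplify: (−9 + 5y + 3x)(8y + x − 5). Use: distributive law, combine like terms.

−97y − 24x + 45 + 40y^2 + 29xy + 3x^2

(−9 + 5y + 3x)(8y + x − 5)
= −72y − 9x + 45 + 40y^2 + 5xy − 25y + 24xy + 3x^2 − 15x    [distributive law]
= −97y − 24x + 45 + 40y^2 + 29xy + 3x^2    [combine like terms]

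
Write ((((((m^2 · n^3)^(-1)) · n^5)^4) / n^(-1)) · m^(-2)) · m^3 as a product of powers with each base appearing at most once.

((((((m^2 · n^3)^(-1)) · n^5)^4) / n^(-1)) · m^(-2)) · m^3
= ((((((m^2 · n^3)^(-1))^4) · ((n^5)^4)) / n^(-1)) · m^(-2)) · m^3    [power of a product]
= (((((m^2 · n^3)^(-4)) · ((n^5)^4)) / n^(-1)) · m^(-2)) · m^3    [power of a power]
= ((((((m^2)^(-4)) · ((n^3)^(-4))) · ((n^5)^4)) / n^(-1)) · m^(-2)) · m^3    [power of a product]
= ((((m^(-8) · ((n^3)^(-4))) · ((n^5)^4)) / n^(-1)) · m^(-2)) · m^3    [power of a power]
= ((((m^(-8) · n^(-12)) · ((n^5)^4)) / n^(-1)) · m^(-2)) · m^3    [power of a power]
= ((((m^(-8) · n^(-12)) · n^20) / n^(-1)) · m^(-2)) · m^3    [power of a power]
= m^(-7)·n^9    [quotient of powers; product of powers]

m^(-7)·n^9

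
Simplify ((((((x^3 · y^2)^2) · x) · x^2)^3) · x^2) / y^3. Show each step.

((((((x^3 · y^2)^2) · x) · x^2)^3) · x^2) / y^3
= ((((((x^3 · y^2)^2) · x)^3) · ((x^2)^3)) · x^2) / y^3    [power of a product]
= ((((((x^3 · y^2)^2)^3) · (x^3)) · ((x^2)^3)) · x^2) / y^3    [power of a product]
= (((((x^3 · y^2)^6) · (x^3)) · ((x^2)^3)) · x^2) / y^3    [power of a power]
= ((((((x^3)^6) · ((y^2)^6)) · (x^3)) · ((x^2)^3)) · x^2) / y^3    [power of a product]
= ((((x^18 · ((y^2)^6)) · (x^3)) · ((x^2)^3)) · x^2) / y^3    [power of a power]
= ((((x^18 · y^12) · (x^3)) · ((x^2)^3)) · x^2) / y^3    [power of a power]
= ((((x^18 · y^12) · x^3) · x^6) · x^2) / y^3    [power of a power]
= x^29y^9    [quotient of powers; product of powers]

x^29y^9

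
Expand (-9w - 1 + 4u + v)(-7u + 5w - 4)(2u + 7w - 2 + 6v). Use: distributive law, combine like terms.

(-9w - 1 + 4u + v)(-7u + 5w - 4)(2u + 7w - 2 + 6v)
= (63uw - 45w^2 + 36w + 7u - 5w + 4 - 28u^2 + 20uw - 16u - 7uv + 5vw - 4v)(2u + 7w - 2 + 6v)    [distributive law]
= (83uw - 45w^2 + 31w - 9u + 4 - 28u^2 - 7uv + 5vw - 4v)(2u + 7w - 2 + 6v)    [combine like terms]
= 166u^2w + 581uw^2 - 166uw + 498uvw - 90uw^2 - 315w^3 + 90w^2 - 270vw^2 + 62uw + 217w^2 - 62w + 186vw - 18u^2 - 63uw + 18u - 54uv + 8u + 28w - 8 + 24v - 56u^3 - 196u^2w + 56u^2 - 168u^2v - 14u^2v - 49uvw + 14uv - 42uv^2 + 10uvw + 35vw^2 - 10vw + 30v^2w - 8uv - 28vw + 8v - 24v^2    [distributive law]
= -30u^2w + 491uw^2 - 167uw + 459uvw - 315w^3 + 307w^2 - 235vw^2 - 34w + 148vw + 38u^2 + 26u - 48uv - 8 + 32v - 56u^3 - 182u^2v - 42uv^2 + 30v^2w - 24v^2    [combine like terms]

-30u^2w + 491uw^2 - 167uw + 459uvw - 315w^3 + 307w^2 - 235vw^2 - 34w + 148vw + 38u^2 + 26u - 48uv - 8 + 32v - 56u^3 - 182u^2v - 42uv^2 + 30v^2w - 24v^2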